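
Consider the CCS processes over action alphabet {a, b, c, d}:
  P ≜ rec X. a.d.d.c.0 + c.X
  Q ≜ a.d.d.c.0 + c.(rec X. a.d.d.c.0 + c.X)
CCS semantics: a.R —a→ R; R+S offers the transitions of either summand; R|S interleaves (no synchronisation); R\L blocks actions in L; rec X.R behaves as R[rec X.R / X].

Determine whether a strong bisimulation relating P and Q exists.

Reachable graph of P (5 states):
  s0 = rec X. a.d.d.c.0 + c.X → ··a··> s1, ··c··> s0
  s1 = d.d.c.0 → ··d··> s2
  s2 = d.c.0 → ··d··> s3
  s3 = c.0 → ··c··> s4
  s4 = 0 → ·
Reachable graph of Q (6 states):
  t0 = a.d.d.c.0 + c.(rec X. a.d.d.c.0 + c.X) → ··a··> t1, ··c··> t2
  t1 = d.d.c.0 → ··d··> t3
  t2 = rec X. a.d.d.c.0 + c.X → ··a··> t1, ··c··> t2
  t3 = d.c.0 → ··d··> t4
  t4 = c.0 → ··c··> t5
  t5 = 0 → ·
Bisimilarity quotient blocks:
  B0 = {s0, t0, t2}
  B1 = {s1, t1}
  B2 = {s2, t3}
  B3 = {s3, t4}
  B4 = {s4, t5}
s0 ∈ B0, t0 ∈ B0 → same block

P ~ Q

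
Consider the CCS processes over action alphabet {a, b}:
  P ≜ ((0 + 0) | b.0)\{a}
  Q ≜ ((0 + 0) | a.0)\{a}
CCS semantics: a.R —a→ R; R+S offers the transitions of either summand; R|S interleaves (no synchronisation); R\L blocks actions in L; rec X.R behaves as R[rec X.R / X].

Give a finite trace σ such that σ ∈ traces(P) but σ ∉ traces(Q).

Reachable graph of P (2 states):
  p0 = ((0 + 0) | b.0)\{a} | --b--▸ p1
  p1 = ((0 + 0) | 0)\{a} | ·
Reachable graph of Q (1 states):
  q0 = ((0 + 0) | a.0)\{a} | ·
Run σ = ⟨b⟩ on P: start {p0}
  [1] b ⇒ {p1}
  ✓ P
Run σ = ⟨b⟩ on Q: start {q0}
  [1] b ⇒ no successor for Q

b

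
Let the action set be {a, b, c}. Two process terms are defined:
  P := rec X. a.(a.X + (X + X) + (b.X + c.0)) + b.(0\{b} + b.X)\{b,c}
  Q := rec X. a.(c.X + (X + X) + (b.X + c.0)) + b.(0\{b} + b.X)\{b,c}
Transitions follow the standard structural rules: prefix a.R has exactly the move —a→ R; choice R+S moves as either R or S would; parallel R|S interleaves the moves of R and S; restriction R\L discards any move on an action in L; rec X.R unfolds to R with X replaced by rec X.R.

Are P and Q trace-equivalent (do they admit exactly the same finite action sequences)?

Reachable graph of P (4 states):
  u0 = rec X. a.(a.X + (X + X) + (b.X + c.0)) + b.(0\{b} + b.X)\{b,c} ⊢ =a=> u1, =b=> u2
  u1 = a.(rec X. a.(a.X + (X + X) + (b.X + c.0)) + b.(0\{b} + b.X)\{b,c}) + ((rec X. a.(a.X + (X + X) + (b.X + c.0)) + b.(0\{b} + b.X)\{b,c}) + (rec X. a.(a.X + (X + X) + (b.X + c.0)) + b.(0\{b} + b.X)\{b,c})) + (b.(rec X. a.(a.X + (X + X) + (b.X + c.0)) + b.(0\{b} + b.X)\{b,c}) + c.0) ⊢ =a=> u0, =a=> u1, =b=> u0, =b=> u2, =c=> u3
  u2 = (0\{b} + b.(rec X. a.(a.X + (X + X) + (b.X + c.0)) + b.(0\{b} + b.X)\{b,c}))\{b,c} ⊢ ·
  u3 = 0 ⊢ ·
Reachable graph of Q (4 states):
  v0 = rec X. a.(c.X + (X + X) + (b.X + c.0)) + b.(0\{b} + b.X)\{b,c} ⊢ =a=> v1, =b=> v2
  v1 = c.(rec X. a.(c.X + (X + X) + (b.X + c.0)) + b.(0\{b} + b.X)\{b,c}) + ((rec X. a.(c.X + (X + X) + (b.X + c.0)) + b.(0\{b} + b.X)\{b,c}) + (rec X. a.(c.X + (X + X) + (b.X + c.0)) + b.(0\{b} + b.X)\{b,c})) + (b.(rec X. a.(c.X + (X + X) + (b.X + c.0)) + b.(0\{b} + b.X)\{b,c}) + c.0) ⊢ =a=> v1, =b=> v0, =b=> v2, =c=> v0, =c=> v3
  v2 = (0\{b} + b.(rec X. a.(c.X + (X + X) + (b.X + c.0)) + b.(0\{b} + b.X)\{b,c}))\{b,c} ⊢ ·
  v3 = 0 ⊢ ·
Trace ⟨aca⟩ through Q, begin at {v0}:
  after a @ step 1: {v1}
  after c @ step 2: {v0, v3}
  after a @ step 3: {v1}
  Q completes σ.
Trace ⟨aca⟩ through P, begin at {u0}:
  after a @ step 1: {u1}
  after c @ step 2: {u3}
  after a @ step 3: ∅ (P stuck)

NO — witness ⟨aca⟩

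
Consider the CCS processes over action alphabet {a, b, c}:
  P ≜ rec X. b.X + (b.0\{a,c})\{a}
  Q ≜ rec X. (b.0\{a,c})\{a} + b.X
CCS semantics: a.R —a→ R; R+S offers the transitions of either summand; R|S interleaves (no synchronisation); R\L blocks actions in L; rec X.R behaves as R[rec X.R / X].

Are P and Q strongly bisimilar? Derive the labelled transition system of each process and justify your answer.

P's transition system — 2 states:
  m0 = rec X. b.X + (b.0\{a,c})\{a} has moves -b-> m0, -b-> m1
  m1 = 0\{a,c}\{a} has moves ∅
Q's transition system — 2 states:
  n0 = rec X. (b.0\{a,c})\{a} + b.X has moves -b-> n0, -b-> n1
  n1 = 0\{a,c}\{a} has moves ∅
Partition-refinement fixed point:
  B0 = {m0, n0}
  B1 = {m1, n1}
m0 ∈ B0, n0 ∈ B0 → same block

YES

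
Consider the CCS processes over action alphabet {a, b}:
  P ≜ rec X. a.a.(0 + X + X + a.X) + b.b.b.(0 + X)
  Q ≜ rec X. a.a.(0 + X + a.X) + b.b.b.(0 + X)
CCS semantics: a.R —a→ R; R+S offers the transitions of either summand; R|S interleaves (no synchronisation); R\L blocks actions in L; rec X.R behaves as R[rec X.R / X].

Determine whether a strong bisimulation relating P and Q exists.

P ~ Q

LTS(P): 6 reachable states
  m0 = rec X. a.a.(0 + X + X + a.X) + b.b.b.(0 + X) has moves —a→ m1, —b→ m2
  m1 = a.(0 + (rec X. a.a.(0 + X + X + a.X) + b.b.b.(0 + X)) + (rec X. a.a.(0 + X + X + a.X) + b.b.b.(0 + X)) + a.(rec X. a.a.(0 + X + X + a.X) + b.b.b.(0 + X))) has moves —a→ m3
  m2 = b.b.(0 + (rec X. a.a.(0 + X + X + a.X) + b.b.b.(0 + X))) has moves —b→ m4
  m3 = 0 + (rec X. a.a.(0 + X + X + a.X) + b.b.b.(0 + X)) + (rec X. a.a.(0 + X + X + a.X) + b.b.b.(0 + X)) + a.(rec X. a.a.(0 + X + X + a.X) + b.b.b.(0 + X)) has moves —a→ m0, —a→ m1, —b→ m2
  m4 = b.(0 + (rec X. a.a.(0 + X + X + a.X) + b.b.b.(0 + X))) has moves —b→ m5
  m5 = 0 + (rec X. a.a.(0 + X + X + a.X) + b.b.b.(0 + X)) has moves —a→ m1, —b→ m2
LTS(Q): 6 reachable states
  n0 = rec X. a.a.(0 + X + a.X) + b.b.b.(0 + X) has moves —a→ n1, —b→ n2
  n1 = a.(0 + (rec X. a.a.(0 + X + a.X) + b.b.b.(0 + X)) + a.(rec X. a.a.(0 + X + a.X) + b.b.b.(0 + X))) has moves —a→ n3
  n2 = b.b.(0 + (rec X. a.a.(0 + X + a.X) + b.b.b.(0 + X))) has moves —b→ n4
  n3 = 0 + (rec X. a.a.(0 + X + a.X) + b.b.b.(0 + X)) + a.(rec X. a.a.(0 + X + a.X) + b.b.b.(0 + X)) has moves —a→ n0, —a→ n1, —b→ n2
  n4 = b.(0 + (rec X. a.a.(0 + X + a.X) + b.b.b.(0 + X))) has moves —b→ n5
  n5 = 0 + (rec X. a.a.(0 + X + a.X) + b.b.b.(0 + X)) has moves —a→ n1, —b→ n2
Partition-refinement fixed point:
  B0 = {m0, m5, n0, n5}
  B1 = {m2, n2}
  B2 = {m4, n4}
  B3 = {m1, n1}
  B4 = {m3, n3}
m0 ∈ B0, n0 ∈ B0 → same block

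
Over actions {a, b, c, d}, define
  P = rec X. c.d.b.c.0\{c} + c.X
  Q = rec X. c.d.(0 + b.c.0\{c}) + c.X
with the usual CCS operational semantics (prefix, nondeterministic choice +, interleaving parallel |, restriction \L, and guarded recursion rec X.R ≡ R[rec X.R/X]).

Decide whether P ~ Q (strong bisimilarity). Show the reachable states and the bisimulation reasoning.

LTS(P): 5 reachable states
  u0 = rec X. c.d.b.c.0\{c} + c.X → -c-> u0, -c-> u1
  u1 = d.b.c.0\{c} → -d-> u2
  u2 = b.c.0\{c} → -b-> u3
  u3 = c.0\{c} → -c-> u4
  u4 = 0\{c} → ∅
LTS(Q): 5 reachable states
  v0 = rec X. c.d.(0 + b.c.0\{c}) + c.X → -c-> v0, -c-> v1
  v1 = d.(0 + b.c.0\{c}) → -d-> v2
  v2 = 0 + b.c.0\{c} → -b-> v3
  v3 = c.0\{c} → -c-> v4
  v4 = 0\{c} → ∅
Coarsest stable partition (strong bisimilarity classes):
  B0 = {u0, v0}
  B1 = {u1, v1}
  B2 = {u2, v2}
  B3 = {u3, v3}
  B4 = {u4, v4}
u0 ∈ B0, v0 ∈ B0 → same block

P ~ Q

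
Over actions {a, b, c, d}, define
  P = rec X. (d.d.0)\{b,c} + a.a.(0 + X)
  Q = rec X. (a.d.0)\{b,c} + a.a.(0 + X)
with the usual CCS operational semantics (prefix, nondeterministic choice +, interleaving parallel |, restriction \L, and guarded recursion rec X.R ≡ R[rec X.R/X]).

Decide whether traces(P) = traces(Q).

trace-distinct — witness ⟨d⟩

P's transition system — 5 states:
  u0 = rec X. (d.d.0)\{b,c} + a.a.(0 + X) ⊢ -a-> u1, -d-> u2
  u1 = a.(0 + (rec X. (d.d.0)\{b,c} + a.a.(0 + X))) ⊢ -a-> u3
  u2 = (d.0)\{b,c} ⊢ -d-> u4
  u3 = 0 + (rec X. (d.d.0)\{b,c} + a.a.(0 + X)) ⊢ -a-> u1, -d-> u2
  u4 = 0\{b,c} ⊢ (no moves)
Q's transition system — 5 states:
  v0 = rec X. (a.d.0)\{b,c} + a.a.(0 + X) ⊢ -a-> v1, -a-> v2
  v1 = (d.0)\{b,c} ⊢ -d-> v3
  v2 = a.(0 + (rec X. (a.d.0)\{b,c} + a.a.(0 + X))) ⊢ -a-> v4
  v3 = 0\{b,c} ⊢ (no moves)
  v4 = 0 + (rec X. (a.d.0)\{b,c} + a.a.(0 + X)) ⊢ -a-> v1, -a-> v2
Executing d from P (initial set {u0}):
  step 1 (d): {u2}
  — P admits the full trace.
Executing d from Q (initial set {v0}):
  step 1 (d): ∅ (Q stuck)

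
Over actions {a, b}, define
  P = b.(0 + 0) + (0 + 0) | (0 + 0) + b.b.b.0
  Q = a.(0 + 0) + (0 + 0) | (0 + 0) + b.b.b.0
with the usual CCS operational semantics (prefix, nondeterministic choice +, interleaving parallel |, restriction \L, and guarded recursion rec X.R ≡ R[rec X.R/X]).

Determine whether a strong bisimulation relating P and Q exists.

not bisimilar

LTS(P): 5 reachable states
  m0 = b.(0 + 0) + (0 + 0) | (0 + 0) + b.b.b.0 ⊢ ··b··> m1, ··b··> m2
  m1 = 0 + 0 ⊢ deadlocked
  m2 = b.b.0 ⊢ ··b··> m3
  m3 = b.0 ⊢ ··b··> m4
  m4 = 0 ⊢ deadlocked
LTS(Q): 5 reachable states
  n0 = a.(0 + 0) + (0 + 0) | (0 + 0) + b.b.b.0 ⊢ ··a··> n1, ··b··> n2
  n1 = 0 + 0 ⊢ deadlocked
  n2 = b.b.0 ⊢ ··b··> n3
  n3 = b.0 ⊢ ··b··> n4
  n4 = 0 ⊢ deadlocked
Coarsest stable partition (strong bisimilarity classes):
  B0 = {m0}
  B1 = {m2, n2}
  B2 = {m3, n3}
  B3 = {m1, m4, n1, n4}
  B4 = {n0}
m0 ∈ B0, n0 ∈ B4 → different blocks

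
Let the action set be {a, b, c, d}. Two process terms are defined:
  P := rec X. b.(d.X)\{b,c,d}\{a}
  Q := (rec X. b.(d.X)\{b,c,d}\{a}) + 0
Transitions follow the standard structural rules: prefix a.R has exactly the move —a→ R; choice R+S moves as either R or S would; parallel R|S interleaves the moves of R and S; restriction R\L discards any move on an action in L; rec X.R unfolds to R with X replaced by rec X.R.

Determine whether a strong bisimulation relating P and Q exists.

P ~ Q

LTS(P): 2 reachable states
  m0 = rec X. b.(d.X)\{b,c,d}\{a} ⊢ --b--▸ m1
  m1 = (d.(rec X. b.(d.X)\{b,c,d}\{a}))\{b,c,d}\{a} ⊢ deadlocked
LTS(Q): 2 reachable states
  n0 = (rec X. b.(d.X)\{b,c,d}\{a}) + 0 ⊢ --b--▸ n1
  n1 = (d.(rec X. b.(d.X)\{b,c,d}\{a}))\{b,c,d}\{a} ⊢ deadlocked
Partition-refinement fixed point:
  B0 = {m0, n0}
  B1 = {m1, n1}
m0 ∈ B0, n0 ∈ B0 → same block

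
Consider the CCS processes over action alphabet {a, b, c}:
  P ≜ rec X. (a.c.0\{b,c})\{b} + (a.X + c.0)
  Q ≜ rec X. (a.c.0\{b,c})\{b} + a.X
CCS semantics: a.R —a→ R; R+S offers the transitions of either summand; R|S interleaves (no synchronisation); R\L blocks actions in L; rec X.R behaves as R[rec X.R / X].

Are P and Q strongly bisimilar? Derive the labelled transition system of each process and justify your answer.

LTS(P): 4 reachable states
  u0 = rec X. (a.c.0\{b,c})\{b} + (a.X + c.0) :: =a=> u0, =a=> u1, =c=> u2
  u1 = (c.0\{b,c})\{b} :: =c=> u3
  u2 = 0 :: stopped
  u3 = 0\{b,c}\{b} :: stopped
LTS(Q): 3 reachable states
  v0 = rec X. (a.c.0\{b,c})\{b} + a.X :: =a=> v0, =a=> v1
  v1 = (c.0\{b,c})\{b} :: =c=> v2
  v2 = 0\{b,c}\{b} :: stopped
Coarsest stable partition (strong bisimilarity classes):
  B0 = {u0}
  B1 = {u1, v1}
  B2 = {u2, u3, v2}
  B3 = {v0}
u0 ∈ B0, v0 ∈ B3 → different blocks

NO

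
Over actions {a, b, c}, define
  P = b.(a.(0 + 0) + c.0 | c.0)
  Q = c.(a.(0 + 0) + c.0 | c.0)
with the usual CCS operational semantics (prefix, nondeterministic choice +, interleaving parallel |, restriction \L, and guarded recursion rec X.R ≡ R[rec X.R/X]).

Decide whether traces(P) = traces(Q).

trace-distinct — witness ⟨b⟩

P's transition system — 6 states:
  u0 = b.(a.(0 + 0) + c.0 | c.0) ⊢ =b=> u1
  u1 = a.(0 + 0) + c.0 | c.0 ⊢ =a=> u2, =c=> u3, =c=> u4
  u2 = 0 + 0 ⊢ ∅
  u3 = 0 | c.0 ⊢ =c=> u5
  u4 = c.0 | 0 ⊢ =c=> u5
  u5 = 0 | 0 ⊢ ∅
Q's transition system — 6 states:
  v0 = c.(a.(0 + 0) + c.0 | c.0) ⊢ =c=> v1
  v1 = a.(0 + 0) + c.0 | c.0 ⊢ =a=> v2, =c=> v3, =c=> v4
  v2 = 0 + 0 ⊢ ∅
  v3 = 0 | c.0 ⊢ =c=> v5
  v4 = c.0 | 0 ⊢ =c=> v5
  v5 = 0 | 0 ⊢ ∅
Trace ⟨b⟩ through P, begin at {u0}:
  after b @ step 1: {u1}
  P completes σ.
Trace ⟨b⟩ through Q, begin at {v0}:
  after b @ step 1: ∅  — Q cannot continue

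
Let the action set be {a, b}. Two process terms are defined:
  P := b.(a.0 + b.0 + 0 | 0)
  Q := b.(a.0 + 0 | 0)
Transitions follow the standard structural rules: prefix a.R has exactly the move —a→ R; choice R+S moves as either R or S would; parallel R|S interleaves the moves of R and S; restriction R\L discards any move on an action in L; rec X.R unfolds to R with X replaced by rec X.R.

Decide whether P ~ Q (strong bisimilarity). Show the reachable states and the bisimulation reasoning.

Reachable graph of P (3 states):
  m0 = b.(a.0 + b.0 + 0 | 0) :: ··b··> m1
  m1 = a.0 + b.0 + 0 | 0 :: ··a··> m2, ··b··> m2
  m2 = 0 :: deadlocked
Reachable graph of Q (3 states):
  n0 = b.(a.0 + 0 | 0) :: ··b··> n1
  n1 = a.0 + 0 | 0 :: ··a··> n2
  n2 = 0 :: deadlocked
Coarsest stable partition (strong bisimilarity classes):
  B0 = {m0}
  B1 = {m1}
  B2 = {m2, n2}
  B3 = {n0}
  B4 = {n1}
m0 ∈ B0, n0 ∈ B3 → different blocks

NO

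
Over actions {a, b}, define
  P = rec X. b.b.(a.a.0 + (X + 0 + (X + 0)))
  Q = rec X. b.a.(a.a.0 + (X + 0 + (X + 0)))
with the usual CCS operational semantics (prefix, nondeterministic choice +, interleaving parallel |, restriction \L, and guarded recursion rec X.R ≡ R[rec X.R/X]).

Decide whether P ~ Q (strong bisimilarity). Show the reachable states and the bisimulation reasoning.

NO

LTS(P): 5 reachable states
  u0 = rec X. b.b.(a.a.0 + (X + 0 + (X + 0))) → ··b··> u1
  u1 = b.(a.a.0 + ((rec X. b.b.(a.a.0 + (X + 0 + (X + 0)))) + 0 + ((rec X. b.b.(a.a.0 + (X + 0 + (X + 0)))) + 0))) → ··b··> u2
  u2 = a.a.0 + ((rec X. b.b.(a.a.0 + (X + 0 + (X + 0)))) + 0 + ((rec X. b.b.(a.a.0 + (X + 0 + (X + 0)))) + 0)) → ··a··> u3, ··b··> u1
  u3 = a.0 → ··a··> u4
  u4 = 0 → ∅
LTS(Q): 5 reachable states
  v0 = rec X. b.a.(a.a.0 + (X + 0 + (X + 0))) → ··b··> v1
  v1 = a.(a.a.0 + ((rec X. b.a.(a.a.0 + (X + 0 + (X + 0)))) + 0 + ((rec X. b.a.(a.a.0 + (X + 0 + (X + 0)))) + 0))) → ··a··> v2
  v2 = a.a.0 + ((rec X. b.a.(a.a.0 + (X + 0 + (X + 0)))) + 0 + ((rec X. b.a.(a.a.0 + (X + 0 + (X + 0)))) + 0)) → ··a··> v3, ··b··> v1
  v3 = a.0 → ··a··> v4
  v4 = 0 → ∅
Coarsest stable partition (strong bisimilarity classes):
  B0 = {u0}
  B1 = {u1}
  B2 = {u2}
  B3 = {u3, v3}
  B4 = {u4, v4}
  B5 = {v0}
  B6 = {v1}
  B7 = {v2}
u0 ∈ B0, v0 ∈ B5 → different blocks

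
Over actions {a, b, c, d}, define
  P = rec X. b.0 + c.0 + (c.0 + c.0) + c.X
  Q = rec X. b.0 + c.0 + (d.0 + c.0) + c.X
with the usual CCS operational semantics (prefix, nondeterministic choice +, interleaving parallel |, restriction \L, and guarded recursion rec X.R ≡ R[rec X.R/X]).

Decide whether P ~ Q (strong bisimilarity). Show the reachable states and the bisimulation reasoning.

not bisimilar

P's transition system — 2 states:
  p0 = rec X. b.0 + c.0 + (c.0 + c.0) + c.X | -b-> p1, -c-> p0, -c-> p1
  p1 = 0 | (no moves)
Q's transition system — 2 states:
  q0 = rec X. b.0 + c.0 + (d.0 + c.0) + c.X | -b-> q1, -c-> q0, -c-> q1, -d-> q1
  q1 = 0 | (no moves)
Bisimilarity quotient blocks:
  B0 = {p0}
  B1 = {p1, q1}
  B2 = {q0}
p0 ∈ B0, q0 ∈ B2 → different blocks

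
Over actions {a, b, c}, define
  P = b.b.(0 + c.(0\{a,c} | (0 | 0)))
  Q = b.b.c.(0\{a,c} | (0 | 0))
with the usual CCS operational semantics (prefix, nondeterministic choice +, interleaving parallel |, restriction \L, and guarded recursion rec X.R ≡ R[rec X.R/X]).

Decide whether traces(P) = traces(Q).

traces(P) = traces(Q)

P's transition system — 4 states:
  u0 = b.b.(0 + c.(0\{a,c} | (0 | 0))) :: --b--▸ u1
  u1 = b.(0 + c.(0\{a,c} | (0 | 0))) :: --b--▸ u2
  u2 = 0 + c.(0\{a,c} | (0 | 0)) :: --c--▸ u3
  u3 = 0\{a,c} | (0 | 0) :: ∅
Q's transition system — 4 states:
  v0 = b.b.c.(0\{a,c} | (0 | 0)) :: --b--▸ v1
  v1 = b.c.(0\{a,c} | (0 | 0)) :: --b--▸ v2
  v2 = c.(0\{a,c} | (0 | 0)) :: --c--▸ v3
  v3 = 0\{a,c} | (0 | 0) :: ∅
Bisimilarity quotient blocks:
  B0 = {u0, v0}
  B1 = {u1, v1}
  B2 = {u2, v2}
  B3 = {u3, v3}
u0 ∈ B0, v0 ∈ B0 → same block
Bisimilar ⇒ trace-equivalent.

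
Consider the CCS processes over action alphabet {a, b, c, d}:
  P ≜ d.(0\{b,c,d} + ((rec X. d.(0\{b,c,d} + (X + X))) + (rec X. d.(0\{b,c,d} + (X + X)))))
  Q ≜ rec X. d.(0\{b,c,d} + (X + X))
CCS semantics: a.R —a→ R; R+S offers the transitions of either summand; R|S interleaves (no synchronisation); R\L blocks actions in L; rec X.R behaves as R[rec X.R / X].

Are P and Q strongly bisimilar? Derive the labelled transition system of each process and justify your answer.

Reachable graph of P (2 states):
  u0 = d.(0\{b,c,d} + ((rec X. d.(0\{b,c,d} + (X + X))) + (rec X. d.(0\{b,c,d} + (X + X))))) | -d-> u1
  u1 = 0\{b,c,d} + ((rec X. d.(0\{b,c,d} + (X + X))) + (rec X. d.(0\{b,c,d} + (X + X)))) | -d-> u1
Reachable graph of Q (2 states):
  v0 = rec X. d.(0\{b,c,d} + (X + X)) | -d-> v1
  v1 = 0\{b,c,d} + ((rec X. d.(0\{b,c,d} + (X + X))) + (rec X. d.(0\{b,c,d} + (X + X)))) | -d-> v1
Bisimilarity quotient blocks:
  B0 = {u0, u1, v0, v1}
u0 ∈ B0, v0 ∈ B0 → same block

P ~ Q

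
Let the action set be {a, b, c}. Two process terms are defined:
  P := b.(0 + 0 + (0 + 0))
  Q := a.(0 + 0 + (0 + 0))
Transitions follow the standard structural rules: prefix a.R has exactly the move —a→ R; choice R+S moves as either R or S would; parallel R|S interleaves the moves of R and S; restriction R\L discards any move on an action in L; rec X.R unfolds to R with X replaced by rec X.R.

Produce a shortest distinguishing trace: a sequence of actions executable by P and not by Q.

b

Reachable graph of P (2 states):
  p0 = b.(0 + 0 + (0 + 0)) | --b--▸ p1
  p1 = 0 + 0 + (0 + 0) | stopped
Reachable graph of Q (2 states):
  q0 = a.(0 + 0 + (0 + 0)) | --a--▸ q1
  q1 = 0 + 0 + (0 + 0) | stopped
Trace ⟨b⟩ through P, begin at {p0}:
  after b @ step 1: {p1}
  ✓ P
Trace ⟨b⟩ through Q, begin at {q0}:
  after b @ step 1: no successor for Q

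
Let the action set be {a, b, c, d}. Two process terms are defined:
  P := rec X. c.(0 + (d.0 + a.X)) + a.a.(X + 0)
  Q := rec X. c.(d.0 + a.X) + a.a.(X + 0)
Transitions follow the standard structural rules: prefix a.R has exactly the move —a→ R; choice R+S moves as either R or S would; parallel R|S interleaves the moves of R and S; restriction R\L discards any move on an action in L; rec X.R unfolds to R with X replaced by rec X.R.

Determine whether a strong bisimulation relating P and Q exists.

P's transition system — 5 states:
  u0 = rec X. c.(0 + (d.0 + a.X)) + a.a.(X + 0) → -a-> u1, -c-> u2
  u1 = a.((rec X. c.(0 + (d.0 + a.X)) + a.a.(X + 0)) + 0) → -a-> u3
  u2 = 0 + (d.0 + a.(rec X. c.(0 + (d.0 + a.X)) + a.a.(X + 0))) → -a-> u0, -d-> u4
  u3 = (rec X. c.(0 + (d.0 + a.X)) + a.a.(X + 0)) + 0 → -a-> u1, -c-> u2
  u4 = 0 → deadlocked
Q's transition system — 5 states:
  v0 = rec X. c.(d.0 + a.X) + a.a.(X + 0) → -a-> v1, -c-> v2
  v1 = a.((rec X. c.(d.0 + a.X) + a.a.(X + 0)) + 0) → -a-> v3
  v2 = d.0 + a.(rec X. c.(d.0 + a.X) + a.a.(X + 0)) → -a-> v0, -d-> v4
  v3 = (rec X. c.(d.0 + a.X) + a.a.(X + 0)) + 0 → -a-> v1, -c-> v2
  v4 = 0 → deadlocked
Partition-refinement fixed point:
  B0 = {u0, u3, v0, v3}
  B1 = {u1, v1}
  B2 = {u2, v2}
  B3 = {u4, v4}
u0 ∈ B0, v0 ∈ B0 → same block

P ~ Q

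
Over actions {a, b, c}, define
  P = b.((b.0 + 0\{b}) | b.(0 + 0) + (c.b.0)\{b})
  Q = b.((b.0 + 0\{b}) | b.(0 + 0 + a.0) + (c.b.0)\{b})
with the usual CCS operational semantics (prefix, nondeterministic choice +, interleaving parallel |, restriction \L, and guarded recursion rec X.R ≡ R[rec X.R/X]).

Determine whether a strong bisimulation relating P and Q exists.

P's transition system — 6 states:
  u0 = b.((b.0 + 0\{b}) | b.(0 + 0) + (c.b.0)\{b}) has moves =b=> u1
  u1 = (b.0 + 0\{b}) | b.(0 + 0) + (c.b.0)\{b} has moves =b=> u2, =b=> u3, =c=> u4
  u2 = (b.0 + 0\{b}) | (0 + 0) has moves =b=> u5
  u3 = 0 | b.(0 + 0) has moves =b=> u5
  u4 = (b.0)\{b} has moves stopped
  u5 = 0 | (0 + 0) has moves stopped
Q's transition system — 8 states:
  v0 = b.((b.0 + 0\{b}) | b.(0 + 0 + a.0) + (c.b.0)\{b}) has moves =b=> v1
  v1 = (b.0 + 0\{b}) | b.(0 + 0 + a.0) + (c.b.0)\{b} has moves =b=> v2, =b=> v3, =c=> v4
  v2 = (b.0 + 0\{b}) | (0 + 0 + a.0) has moves =a=> v5, =b=> v6
  v3 = 0 | b.(0 + 0 + a.0) has moves =b=> v6
  v4 = (b.0)\{b} has moves stopped
  v5 = (b.0 + 0\{b}) | 0 has moves =b=> v7
  v6 = 0 | (0 + 0 + a.0) has moves =a=> v7
  v7 = 0 | 0 has moves stopped
Coarsest stable partition (strong bisimilarity classes):
  B0 = {u0}
  B1 = {u1}
  B2 = {u2, u3, v5}
  B3 = {u4, u5, v4, v7}
  B4 = {v0}
  B5 = {v1}
  B6 = {v3}
  B7 = {v6}
  B8 = {v2}
u0 ∈ B0, v0 ∈ B4 → different blocks

not bisimilar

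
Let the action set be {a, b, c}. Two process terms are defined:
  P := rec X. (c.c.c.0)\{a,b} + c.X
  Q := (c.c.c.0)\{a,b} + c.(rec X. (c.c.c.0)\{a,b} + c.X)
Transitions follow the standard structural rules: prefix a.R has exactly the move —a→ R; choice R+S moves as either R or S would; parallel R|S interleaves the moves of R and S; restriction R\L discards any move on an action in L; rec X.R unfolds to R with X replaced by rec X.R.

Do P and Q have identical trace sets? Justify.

LTS(P): 4 reachable states
  s0 = rec X. (c.c.c.0)\{a,b} + c.X :: =c=> s0, =c=> s1
  s1 = (c.c.0)\{a,b} :: =c=> s2
  s2 = (c.0)\{a,b} :: =c=> s3
  s3 = 0\{a,b} :: stopped
LTS(Q): 5 reachable states
  t0 = (c.c.c.0)\{a,b} + c.(rec X. (c.c.c.0)\{a,b} + c.X) :: =c=> t1, =c=> t2
  t1 = (c.c.0)\{a,b} :: =c=> t3
  t2 = rec X. (c.c.c.0)\{a,b} + c.X :: =c=> t1, =c=> t2
  t3 = (c.0)\{a,b} :: =c=> t4
  t4 = 0\{a,b} :: stopped
Bisimilarity quotient blocks:
  B0 = {s0, t0, t2}
  B1 = {s1, t1}
  B2 = {s2, t3}
  B3 = {s3, t4}
s0 ∈ B0, t0 ∈ B0 → same block
Bisimilar ⇒ trace-equivalent.

traces(P) = traces(Q)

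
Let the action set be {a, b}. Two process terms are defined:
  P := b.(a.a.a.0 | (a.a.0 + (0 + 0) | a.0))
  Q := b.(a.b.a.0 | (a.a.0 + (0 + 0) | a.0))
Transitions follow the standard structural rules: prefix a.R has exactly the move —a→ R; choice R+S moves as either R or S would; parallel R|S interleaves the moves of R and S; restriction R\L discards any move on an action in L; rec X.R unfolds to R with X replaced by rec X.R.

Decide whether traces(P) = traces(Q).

trace-distinct — witness ⟨baaaa⟩

Reachable graph of P (17 states):
  m0 = b.(a.a.a.0 | (a.a.0 + (0 + 0) | a.0)) has moves =b=> m1
  m1 = a.a.a.0 | (a.a.0 + (0 + 0) | a.0) has moves =a=> m2, =a=> m3, =a=> m4
  m2 = a.a.0 | (a.a.0 + (0 + 0) | a.0) has moves =a=> m5, =a=> m6, =a=> m7
  m3 = a.a.a.0 | ((0 + 0) | 0) has moves =a=> m6
  m4 = a.a.a.0 | a.0 has moves =a=> m7, =a=> m8
  m5 = a.0 | (a.a.0 + (0 + 0) | a.0) has moves =a=> m10, =a=> m11, =a=> m9
  m6 = a.a.0 | ((0 + 0) | 0) has moves =a=> m10
  m7 = a.a.0 | a.0 has moves =a=> m11, =a=> m12
  m8 = a.a.a.0 | 0 has moves =a=> m12
  m9 = 0 | (a.a.0 + (0 + 0) | a.0) has moves =a=> m13, =a=> m14
  m10 = a.0 | ((0 + 0) | 0) has moves =a=> m13
  m11 = a.0 | a.0 has moves =a=> m14, =a=> m15
  m12 = a.a.0 | 0 has moves =a=> m15
  m13 = 0 | ((0 + 0) | 0) has moves ∅
  m14 = 0 | a.0 has moves =a=> m16
  m15 = a.0 | 0 has moves =a=> m16
  m16 = 0 | 0 has moves ∅
Reachable graph of Q (17 states):
  n0 = b.(a.b.a.0 | (a.a.0 + (0 + 0) | a.0)) has moves =b=> n1
  n1 = a.b.a.0 | (a.a.0 + (0 + 0) | a.0) has moves =a=> n2, =a=> n3, =a=> n4
  n2 = a.b.a.0 | ((0 + 0) | 0) has moves =a=> n5
  n3 = a.b.a.0 | a.0 has moves =a=> n6, =a=> n7
  n4 = b.a.0 | (a.a.0 + (0 + 0) | a.0) has moves =a=> n5, =a=> n7, =b=> n8
  n5 = b.a.0 | ((0 + 0) | 0) has moves =b=> n9
  n6 = a.b.a.0 | 0 has moves =a=> n10
  n7 = b.a.0 | a.0 has moves =a=> n10, =b=> n11
  n8 = a.0 | (a.a.0 + (0 + 0) | a.0) has moves =a=> n11, =a=> n12, =a=> n9
  n9 = a.0 | ((0 + 0) | 0) has moves =a=> n13
  n10 = b.a.0 | 0 has moves =b=> n14
  n11 = a.0 | a.0 has moves =a=> n14, =a=> n15
  n12 = 0 | (a.a.0 + (0 + 0) | a.0) has moves =a=> n13, =a=> n15
  n13 = 0 | ((0 + 0) | 0) has moves ∅
  n14 = a.0 | 0 has moves =a=> n16
  n15 = 0 | a.0 has moves =a=> n16
  n16 = 0 | 0 has moves ∅
Executing baaaa from P (initial set {m0}):
  after b @ step 1: {m1}
  after a @ step 2: {m2, m3, m4}
  after a @ step 3: {m5, m6, m7, m8}
  after a @ step 4: {m10, m11, m12, m9}
  after a @ step 5: {m13, m14, m15}
  P completes σ.
Executing baaaa from Q (initial set {n0}):
  after b @ step 1: {n1}
  after a @ step 2: {n2, n3, n4}
  after a @ step 3: {n5, n6, n7}
  after a @ step 4: {n10}
  after a @ step 5: ∅ (Q stuck)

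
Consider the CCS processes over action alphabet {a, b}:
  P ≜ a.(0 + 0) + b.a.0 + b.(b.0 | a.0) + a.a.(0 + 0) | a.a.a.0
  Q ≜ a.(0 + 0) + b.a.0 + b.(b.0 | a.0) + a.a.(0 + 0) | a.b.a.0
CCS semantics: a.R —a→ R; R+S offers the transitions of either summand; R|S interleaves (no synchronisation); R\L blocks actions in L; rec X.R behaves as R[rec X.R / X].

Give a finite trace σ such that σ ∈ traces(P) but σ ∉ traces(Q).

Reachable graph of P (19 states):
  u0 = a.(0 + 0) + b.a.0 + b.(b.0 | a.0) + a.a.(0 + 0) | a.a.a.0 | —a→ u1, —a→ u2, —a→ u3, —b→ u4, —b→ u5
  u1 = 0 + 0 | ·
  u2 = a.(0 + 0) | a.a.a.0 | —a→ u6, —a→ u7
  u3 = a.a.(0 + 0) | a.a.0 | —a→ u7, —a→ u8
  u4 = a.0 | —a→ u9
  u5 = b.0 | a.0 | —a→ u10, —b→ u11
  u6 = (0 + 0) | a.a.a.0 | —a→ u12
  u7 = a.(0 + 0) | a.a.0 | —a→ u12, —a→ u13
  u8 = a.a.(0 + 0) | a.0 | —a→ u13, —a→ u14
  u9 = 0 | ·
  u10 = b.0 | 0 | —b→ u15
  u11 = 0 | a.0 | —a→ u15
  u12 = (0 + 0) | a.a.0 | —a→ u16
  u13 = a.(0 + 0) | a.0 | —a→ u16, —a→ u17
  u14 = a.a.(0 + 0) | 0 | —a→ u17
  u15 = 0 | 0 | ·
  u16 = (0 + 0) | a.0 | —a→ u18
  u17 = a.(0 + 0) | 0 | —a→ u18
  u18 = (0 + 0) | 0 | ·
Reachable graph of Q (19 states):
  v0 = a.(0 + 0) + b.a.0 + b.(b.0 | a.0) + a.a.(0 + 0) | a.b.a.0 | —a→ v1, —a→ v2, —a→ v3, —b→ v4, —b→ v5
  v1 = 0 + 0 | ·
  v2 = a.(0 + 0) | a.b.a.0 | —a→ v6, —a→ v7
  v3 = a.a.(0 + 0) | b.a.0 | —a→ v7, —b→ v8
  v4 = a.0 | —a→ v9
  v5 = b.0 | a.0 | —a→ v10, —b→ v11
  v6 = (0 + 0) | a.b.a.0 | —a→ v12
  v7 = a.(0 + 0) | b.a.0 | —a→ v12, —b→ v13
  v8 = a.a.(0 + 0) | a.0 | —a→ v13, —a→ v14
  v9 = 0 | ·
  v10 = b.0 | 0 | —b→ v15
  v11 = 0 | a.0 | —a→ v15
  v12 = (0 + 0) | b.a.0 | —b→ v16
  v13 = a.(0 + 0) | a.0 | —a→ v16, —a→ v17
  v14 = a.a.(0 + 0) | 0 | —a→ v17
  v15 = 0 | 0 | ·
  v16 = (0 + 0) | a.0 | —a→ v18
  v17 = a.(0 + 0) | 0 | —a→ v18
  v18 = (0 + 0) | 0 | ·
Trace ⟨aaaa⟩ through P, begin at {u0}:
  [1] a ⇒ {u1, u2, u3}
  [2] a ⇒ {u6, u7, u8}
  [3] a ⇒ {u12, u13, u14}
  [4] a ⇒ {u16, u17}
  P completes σ.
Trace ⟨aaaa⟩ through Q, begin at {v0}:
  [1] a ⇒ {v1, v2, v3}
  [2] a ⇒ {v6, v7}
  [3] a ⇒ {v12}
  [4] a ⇒ no successor for Q

aaaa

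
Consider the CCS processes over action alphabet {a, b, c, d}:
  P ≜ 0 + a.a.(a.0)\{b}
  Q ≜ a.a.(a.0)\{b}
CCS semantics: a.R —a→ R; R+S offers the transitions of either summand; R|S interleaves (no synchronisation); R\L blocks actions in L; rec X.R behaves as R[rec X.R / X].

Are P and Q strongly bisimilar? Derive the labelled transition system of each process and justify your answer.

LTS(P): 4 reachable states
  m0 = 0 + a.a.(a.0)\{b} | --a--▸ m1
  m1 = a.(a.0)\{b} | --a--▸ m2
  m2 = (a.0)\{b} | --a--▸ m3
  m3 = 0\{b} | (no moves)
LTS(Q): 4 reachable states
  n0 = a.a.(a.0)\{b} | --a--▸ n1
  n1 = a.(a.0)\{b} | --a--▸ n2
  n2 = (a.0)\{b} | --a--▸ n3
  n3 = 0\{b} | (no moves)
Bisimilarity quotient blocks:
  B0 = {m0, n0}
  B1 = {m1, n1}
  B2 = {m2, n2}
  B3 = {m3, n3}
m0 ∈ B0, n0 ∈ B0 → same block

P ~ Q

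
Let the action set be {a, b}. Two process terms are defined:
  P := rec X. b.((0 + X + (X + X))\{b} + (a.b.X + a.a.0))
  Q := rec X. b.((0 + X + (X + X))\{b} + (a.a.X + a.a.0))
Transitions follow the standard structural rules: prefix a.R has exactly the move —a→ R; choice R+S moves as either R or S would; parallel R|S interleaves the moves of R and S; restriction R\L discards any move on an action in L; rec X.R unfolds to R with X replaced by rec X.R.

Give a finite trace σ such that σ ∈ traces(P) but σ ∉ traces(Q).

P's transition system — 5 states:
  s0 = rec X. b.((0 + X + (X + X))\{b} + (a.b.X + a.a.0)) | --b--▸ s1
  s1 = (0 + (rec X. b.((0 + X + (X + X))\{b} + (a.b.X + a.a.0))) + ((rec X. b.((0 + X + (X + X))\{b} + (a.b.X + a.a.0))) + (rec X. b.((0 + X + (X + X))\{b} + (a.b.X + a.a.0)))))\{b} + (a.b.(rec X. b.((0 + X + (X + X))\{b} + (a.b.X + a.a.0))) + a.a.0) | --a--▸ s2, --a--▸ s3
  s2 = a.0 | --a--▸ s4
  s3 = b.(rec X. b.((0 + X + (X + X))\{b} + (a.b.X + a.a.0))) | --b--▸ s0
  s4 = 0 | ∅
Q's transition system — 5 states:
  t0 = rec X. b.((0 + X + (X + X))\{b} + (a.a.X + a.a.0)) | --b--▸ t1
  t1 = (0 + (rec X. b.((0 + X + (X + X))\{b} + (a.a.X + a.a.0))) + ((rec X. b.((0 + X + (X + X))\{b} + (a.a.X + a.a.0))) + (rec X. b.((0 + X + (X + X))\{b} + (a.a.X + a.a.0)))))\{b} + (a.a.(rec X. b.((0 + X + (X + X))\{b} + (a.a.X + a.a.0))) + a.a.0) | --a--▸ t2, --a--▸ t3
  t2 = a.(rec X. b.((0 + X + (X + X))\{b} + (a.a.X + a.a.0))) | --a--▸ t0
  t3 = a.0 | --a--▸ t4
  t4 = 0 | ∅
Trace ⟨bab⟩ through P, begin at {s0}:
  after b @ step 1: {s1}
  after a @ step 2: {s2, s3}
  after b @ step 3: {s0}
  ✓ P
Trace ⟨bab⟩ through Q, begin at {t0}:
  after b @ step 1: {t1}
  after a @ step 2: {t2, t3}
  after b @ step 3: ∅ (Q stuck)

bab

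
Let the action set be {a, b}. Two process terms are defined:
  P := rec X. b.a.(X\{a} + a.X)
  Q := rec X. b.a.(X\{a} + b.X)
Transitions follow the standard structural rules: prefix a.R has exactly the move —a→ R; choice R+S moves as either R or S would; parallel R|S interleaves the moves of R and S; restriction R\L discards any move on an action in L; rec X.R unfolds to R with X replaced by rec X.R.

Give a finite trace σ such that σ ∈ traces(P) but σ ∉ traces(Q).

P's transition system — 4 states:
  p0 = rec X. b.a.(X\{a} + a.X) ⊢ --b--▸ p1
  p1 = a.((rec X. b.a.(X\{a} + a.X))\{a} + a.(rec X. b.a.(X\{a} + a.X))) ⊢ --a--▸ p2
  p2 = (rec X. b.a.(X\{a} + a.X))\{a} + a.(rec X. b.a.(X\{a} + a.X)) ⊢ --a--▸ p0, --b--▸ p3
  p3 = (a.((rec X. b.a.(X\{a} + a.X))\{a} + a.(rec X. b.a.(X\{a} + a.X))))\{a} ⊢ ·
Q's transition system — 4 states:
  q0 = rec X. b.a.(X\{a} + b.X) ⊢ --b--▸ q1
  q1 = a.((rec X. b.a.(X\{a} + b.X))\{a} + b.(rec X. b.a.(X\{a} + b.X))) ⊢ --a--▸ q2
  q2 = (rec X. b.a.(X\{a} + b.X))\{a} + b.(rec X. b.a.(X\{a} + b.X)) ⊢ --b--▸ q0, --b--▸ q3
  q3 = (a.((rec X. b.a.(X\{a} + b.X))\{a} + b.(rec X. b.a.(X\{a} + b.X))))\{a} ⊢ ·
Trace ⟨baa⟩ through P, begin at {p0}:
  [1] b ⇒ {p1}
  [2] a ⇒ {p2}
  [3] a ⇒ {p0}
  — P admits the full trace.
Trace ⟨baa⟩ through Q, begin at {q0}:
  [1] b ⇒ {q1}
  [2] a ⇒ {q2}
  [3] a ⇒ ∅ (Q stuck)

baa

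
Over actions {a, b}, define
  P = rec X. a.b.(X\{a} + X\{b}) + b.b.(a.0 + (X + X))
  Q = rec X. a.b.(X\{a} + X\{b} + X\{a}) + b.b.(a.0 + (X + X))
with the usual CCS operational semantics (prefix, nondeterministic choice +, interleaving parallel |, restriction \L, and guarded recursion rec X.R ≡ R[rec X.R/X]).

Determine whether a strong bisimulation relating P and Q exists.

YES

LTS(P): 9 reachable states
  p0 = rec X. a.b.(X\{a} + X\{b}) + b.b.(a.0 + (X + X)) ⊢ —a→ p1, —b→ p2
  p1 = b.((rec X. a.b.(X\{a} + X\{b}) + b.b.(a.0 + (X + X)))\{a} + (rec X. a.b.(X\{a} + X\{b}) + b.b.(a.0 + (X + X)))\{b}) ⊢ —b→ p3
  p2 = b.(a.0 + ((rec X. a.b.(X\{a} + X\{b}) + b.b.(a.0 + (X + X))) + (rec X. a.b.(X\{a} + X\{b}) + b.b.(a.0 + (X + X))))) ⊢ —b→ p4
  p3 = (rec X. a.b.(X\{a} + X\{b}) + b.b.(a.0 + (X + X)))\{a} + (rec X. a.b.(X\{a} + X\{b}) + b.b.(a.0 + (X + X)))\{b} ⊢ —a→ p5, —b→ p6
  p4 = a.0 + ((rec X. a.b.(X\{a} + X\{b}) + b.b.(a.0 + (X + X))) + (rec X. a.b.(X\{a} + X\{b}) + b.b.(a.0 + (X + X)))) ⊢ —a→ p1, —a→ p7, —b→ p2
  p5 = (b.((rec X. a.b.(X\{a} + X\{b}) + b.b.(a.0 + (X + X)))\{a} + (rec X. a.b.(X\{a} + X\{b}) + b.b.(a.0 + (X + X)))\{b}))\{b} ⊢ ·
  p6 = (b.(a.0 + ((rec X. a.b.(X\{a} + X\{b}) + b.b.(a.0 + (X + X))) + (rec X. a.b.(X\{a} + X\{b}) + b.b.(a.0 + (X + X))))))\{a} ⊢ —b→ p8
  p7 = 0 ⊢ ·
  p8 = (a.0 + ((rec X. a.b.(X\{a} + X\{b}) + b.b.(a.0 + (X + X))) + (rec X. a.b.(X\{a} + X\{b}) + b.b.(a.0 + (X + X)))))\{a} ⊢ —b→ p6
LTS(Q): 9 reachable states
  q0 = rec X. a.b.(X\{a} + X\{b} + X\{a}) + b.b.(a.0 + (X + X)) ⊢ —a→ q1, —b→ q2
  q1 = b.((rec X. a.b.(X\{a} + X\{b} + X\{a}) + b.b.(a.0 + (X + X)))\{a} + (rec X. a.b.(X\{a} + X\{b} + X\{a}) + b.b.(a.0 + (X + X)))\{b} + (rec X. a.b.(X\{a} + X\{b} + X\{a}) + b.b.(a.0 + (X + X)))\{a}) ⊢ —b→ q3
  q2 = b.(a.0 + ((rec X. a.b.(X\{a} + X\{b} + X\{a}) + b.b.(a.0 + (X + X))) + (rec X. a.b.(X\{a} + X\{b} + X\{a}) + b.b.(a.0 + (X + X))))) ⊢ —b→ q4
  q3 = (rec X. a.b.(X\{a} + X\{b} + X\{a}) + b.b.(a.0 + (X + X)))\{a} + (rec X. a.b.(X\{a} + X\{b} + X\{a}) + b.b.(a.0 + (X + X)))\{b} + (rec X. a.b.(X\{a} + X\{b} + X\{a}) + b.b.(a.0 + (X + X)))\{a} ⊢ —a→ q5, —b→ q6
  q4 = a.0 + ((rec X. a.b.(X\{a} + X\{b} + X\{a}) + b.b.(a.0 + (X + X))) + (rec X. a.b.(X\{a} + X\{b} + X\{a}) + b.b.(a.0 + (X + X)))) ⊢ —a→ q1, —a→ q7, —b→ q2
  q5 = (b.((rec X. a.b.(X\{a} + X\{b} + X\{a}) + b.b.(a.0 + (X + X)))\{a} + (rec X. a.b.(X\{a} + X\{b} + X\{a}) + b.b.(a.0 + (X + X)))\{b} + (rec X. a.b.(X\{a} + X\{b} + X\{a}) + b.b.(a.0 + (X + X)))\{a}))\{b} ⊢ ·
  q6 = (b.(a.0 + ((rec X. a.b.(X\{a} + X\{b} + X\{a}) + b.b.(a.0 + (X + X))) + (rec X. a.b.(X\{a} + X\{b} + X\{a}) + b.b.(a.0 + (X + X))))))\{a} ⊢ —b→ q8
  q7 = 0 ⊢ ·
  q8 = (a.0 + ((rec X. a.b.(X\{a} + X\{b} + X\{a}) + b.b.(a.0 + (X + X))) + (rec X. a.b.(X\{a} + X\{b} + X\{a}) + b.b.(a.0 + (X + X)))))\{a} ⊢ —b→ q6
Bisimilarity quotient blocks:
  B0 = {p0, q0}
  B1 = {p2, q2}
  B2 = {p4, q4}
  B3 = {p5, p7, q5, q7}
  B4 = {p1, q1}
  B5 = {p3, q3}
  B6 = {p6, p8, q6, q8}
p0 ∈ B0, q0 ∈ B0 → same block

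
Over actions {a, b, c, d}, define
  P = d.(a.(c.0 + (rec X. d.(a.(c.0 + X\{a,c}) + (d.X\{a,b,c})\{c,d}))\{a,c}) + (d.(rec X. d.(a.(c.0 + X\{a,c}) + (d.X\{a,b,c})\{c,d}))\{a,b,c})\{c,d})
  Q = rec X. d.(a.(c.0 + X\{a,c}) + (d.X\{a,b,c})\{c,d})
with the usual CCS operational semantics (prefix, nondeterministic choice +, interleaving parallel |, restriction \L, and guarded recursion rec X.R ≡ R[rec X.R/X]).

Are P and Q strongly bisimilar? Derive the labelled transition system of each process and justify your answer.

bisimilar

P's transition system — 5 states:
  s0 = d.(a.(c.0 + (rec X. d.(a.(c.0 + X\{a,c}) + (d.X\{a,b,c})\{c,d}))\{a,c}) + (d.(rec X. d.(a.(c.0 + X\{a,c}) + (d.X\{a,b,c})\{c,d}))\{a,b,c})\{c,d}) → =d=> s1
  s1 = a.(c.0 + (rec X. d.(a.(c.0 + X\{a,c}) + (d.X\{a,b,c})\{c,d}))\{a,c}) + (d.(rec X. d.(a.(c.0 + X\{a,c}) + (d.X\{a,b,c})\{c,d}))\{a,b,c})\{c,d} → =a=> s2
  s2 = c.0 + (rec X. d.(a.(c.0 + X\{a,c}) + (d.X\{a,b,c})\{c,d}))\{a,c} → =c=> s3, =d=> s4
  s3 = 0 → (no moves)
  s4 = (a.(c.0 + (rec X. d.(a.(c.0 + X\{a,c}) + (d.X\{a,b,c})\{c,d}))\{a,c}) + (d.(rec X. d.(a.(c.0 + X\{a,c}) + (d.X\{a,b,c})\{c,d}))\{a,b,c})\{c,d})\{a,c} → (no moves)
Q's transition system — 5 states:
  t0 = rec X. d.(a.(c.0 + X\{a,c}) + (d.X\{a,b,c})\{c,d}) → =d=> t1
  t1 = a.(c.0 + (rec X. d.(a.(c.0 + X\{a,c}) + (d.X\{a,b,c})\{c,d}))\{a,c}) + (d.(rec X. d.(a.(c.0 + X\{a,c}) + (d.X\{a,b,c})\{c,d}))\{a,b,c})\{c,d} → =a=> t2
  t2 = c.0 + (rec X. d.(a.(c.0 + X\{a,c}) + (d.X\{a,b,c})\{c,d}))\{a,c} → =c=> t3, =d=> t4
  t3 = 0 → (no moves)
  t4 = (a.(c.0 + (rec X. d.(a.(c.0 + X\{a,c}) + (d.X\{a,b,c})\{c,d}))\{a,c}) + (d.(rec X. d.(a.(c.0 + X\{a,c}) + (d.X\{a,b,c})\{c,d}))\{a,b,c})\{c,d})\{a,c} → (no moves)
Coarsest stable partition (strong bisimilarity classes):
  B0 = {s0, t0}
  B1 = {s1, t1}
  B2 = {s2, t2}
  B3 = {s3, s4, t3, t4}
s0 ∈ B0, t0 ∈ B0 → same block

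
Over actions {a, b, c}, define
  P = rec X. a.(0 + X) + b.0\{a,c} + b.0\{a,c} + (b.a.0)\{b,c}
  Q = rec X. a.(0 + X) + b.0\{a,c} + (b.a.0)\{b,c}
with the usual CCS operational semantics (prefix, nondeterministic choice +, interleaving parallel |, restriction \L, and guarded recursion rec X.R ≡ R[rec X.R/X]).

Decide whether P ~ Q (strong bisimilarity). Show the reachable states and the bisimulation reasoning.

Reachable graph of P (3 states):
  s0 = rec X. a.(0 + X) + b.0\{a,c} + b.0\{a,c} + (b.a.0)\{b,c} :: -a-> s1, -b-> s2
  s1 = 0 + (rec X. a.(0 + X) + b.0\{a,c} + b.0\{a,c} + (b.a.0)\{b,c}) :: -a-> s1, -b-> s2
  s2 = 0\{a,c} :: ∅
Reachable graph of Q (3 states):
  t0 = rec X. a.(0 + X) + b.0\{a,c} + (b.a.0)\{b,c} :: -a-> t1, -b-> t2
  t1 = 0 + (rec X. a.(0 + X) + b.0\{a,c} + (b.a.0)\{b,c}) :: -a-> t1, -b-> t2
  t2 = 0\{a,c} :: ∅
Coarsest stable partition (strong bisimilarity classes):
  B0 = {s0, s1, t0, t1}
  B1 = {s2, t2}
s0 ∈ B0, t0 ∈ B0 → same block

bisimilar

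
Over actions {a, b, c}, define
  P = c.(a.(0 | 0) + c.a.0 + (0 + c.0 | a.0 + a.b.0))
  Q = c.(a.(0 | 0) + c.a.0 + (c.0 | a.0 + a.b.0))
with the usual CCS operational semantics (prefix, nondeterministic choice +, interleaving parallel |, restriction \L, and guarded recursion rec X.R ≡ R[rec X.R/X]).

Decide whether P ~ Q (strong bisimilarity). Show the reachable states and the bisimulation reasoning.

P ~ Q

Reachable graph of P (8 states):
  s0 = c.(a.(0 | 0) + c.a.0 + (0 + c.0 | a.0 + a.b.0)) ⊢ —c→ s1
  s1 = a.(0 | 0) + c.a.0 + (0 + c.0 | a.0 + a.b.0) ⊢ —a→ s2, —a→ s3, —a→ s4, —c→ s5, —c→ s6
  s2 = 0 | 0 ⊢ ∅
  s3 = b.0 ⊢ —b→ s7
  s4 = c.0 | 0 ⊢ —c→ s2
  s5 = 0 | a.0 ⊢ —a→ s2
  s6 = a.0 ⊢ —a→ s7
  s7 = 0 ⊢ ∅
Reachable graph of Q (8 states):
  t0 = c.(a.(0 | 0) + c.a.0 + (c.0 | a.0 + a.b.0)) ⊢ —c→ t1
  t1 = a.(0 | 0) + c.a.0 + (c.0 | a.0 + a.b.0) ⊢ —a→ t2, —a→ t3, —a→ t4, —c→ t5, —c→ t6
  t2 = 0 | 0 ⊢ ∅
  t3 = b.0 ⊢ —b→ t7
  t4 = c.0 | 0 ⊢ —c→ t2
  t5 = 0 | a.0 ⊢ —a→ t2
  t6 = a.0 ⊢ —a→ t7
  t7 = 0 ⊢ ∅
Bisimilarity quotient blocks:
  B0 = {s0, t0}
  B1 = {s1, t1}
  B2 = {s4, t4}
  B3 = {s2, s7, t2, t7}
  B4 = {s5, s6, t5, t6}
  B5 = {s3, t3}
s0 ∈ B0, t0 ∈ B0 → same block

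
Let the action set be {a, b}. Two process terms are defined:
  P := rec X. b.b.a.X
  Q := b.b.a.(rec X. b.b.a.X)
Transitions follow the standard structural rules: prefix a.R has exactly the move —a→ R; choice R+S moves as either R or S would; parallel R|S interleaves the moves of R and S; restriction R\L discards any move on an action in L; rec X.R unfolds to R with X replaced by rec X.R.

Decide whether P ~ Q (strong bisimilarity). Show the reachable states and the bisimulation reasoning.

YES

Reachable graph of P (3 states):
  p0 = rec X. b.b.a.X ⊢ --b--▸ p1
  p1 = b.a.(rec X. b.b.a.X) ⊢ --b--▸ p2
  p2 = a.(rec X. b.b.a.X) ⊢ --a--▸ p0
Reachable graph of Q (4 states):
  q0 = b.b.a.(rec X. b.b.a.X) ⊢ --b--▸ q1
  q1 = b.a.(rec X. b.b.a.X) ⊢ --b--▸ q2
  q2 = a.(rec X. b.b.a.X) ⊢ --a--▸ q3
  q3 = rec X. b.b.a.X ⊢ --b--▸ q1
Coarsest stable partition (strong bisimilarity classes):
  B0 = {p0, q0, q3}
  B1 = {p1, q1}
  B2 = {p2, q2}
p0 ∈ B0, q0 ∈ B0 → same block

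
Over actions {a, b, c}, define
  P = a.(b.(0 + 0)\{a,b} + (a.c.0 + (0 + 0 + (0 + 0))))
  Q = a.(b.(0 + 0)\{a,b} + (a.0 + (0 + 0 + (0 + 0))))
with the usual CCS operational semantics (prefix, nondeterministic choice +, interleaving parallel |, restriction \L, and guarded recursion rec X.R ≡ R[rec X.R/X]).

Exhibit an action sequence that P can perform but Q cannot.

aac

LTS(P): 5 reachable states
  m0 = a.(b.(0 + 0)\{a,b} + (a.c.0 + (0 + 0 + (0 + 0)))) → --a--▸ m1
  m1 = b.(0 + 0)\{a,b} + (a.c.0 + (0 + 0 + (0 + 0))) → --a--▸ m2, --b--▸ m3
  m2 = c.0 → --c--▸ m4
  m3 = (0 + 0)\{a,b} → deadlocked
  m4 = 0 → deadlocked
LTS(Q): 4 reachable states
  n0 = a.(b.(0 + 0)\{a,b} + (a.0 + (0 + 0 + (0 + 0)))) → --a--▸ n1
  n1 = b.(0 + 0)\{a,b} + (a.0 + (0 + 0 + (0 + 0))) → --a--▸ n2, --b--▸ n3
  n2 = 0 → deadlocked
  n3 = (0 + 0)\{a,b} → deadlocked
Executing aac from P (initial set {m0}):
  [1] a ⇒ {m1}
  [2] a ⇒ {m2}
  [3] c ⇒ {m4}
  — P admits the full trace.
Executing aac from Q (initial set {n0}):
  [1] a ⇒ {n1}
  [2] a ⇒ {n2}
  [3] c ⇒ ∅ (Q stuck)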